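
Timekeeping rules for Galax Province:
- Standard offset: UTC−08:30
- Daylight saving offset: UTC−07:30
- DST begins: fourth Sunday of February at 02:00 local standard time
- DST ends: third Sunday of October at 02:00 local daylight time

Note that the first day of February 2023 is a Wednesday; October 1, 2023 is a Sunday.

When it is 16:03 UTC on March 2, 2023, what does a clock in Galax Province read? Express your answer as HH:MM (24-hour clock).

1 February 2023 is a Wednesday, so the first Sunday is February 5 and the fourth is February 26.
1 October 2023 is a Sunday, so the first Sunday is October 1 and the third is October 15.
At the standard offset (UTC−08:30), 16:03 UTC − 8h30m = 07:33 Galax Province standard time.
Daylight saving runs 26 February – 15 October; the standard-time date in Galax Province, March 2, 2023, is inside that window, so Galax Province is at UTC−07:30.
16:03 UTC − 7h30m = 08:33 local.

08:33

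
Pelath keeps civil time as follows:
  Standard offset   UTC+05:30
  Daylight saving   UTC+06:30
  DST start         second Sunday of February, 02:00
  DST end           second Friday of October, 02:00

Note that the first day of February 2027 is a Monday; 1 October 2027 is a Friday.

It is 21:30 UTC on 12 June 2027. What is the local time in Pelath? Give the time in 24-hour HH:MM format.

04:00

1 February 2027 is a Monday, so the first Sunday is February 7 and the second is February 14.
1 October 2027 is a Friday, so the first Friday is October 1 and the second is October 8.
At the standard offset (UTC+05:30), 21:30 UTC + 5h30m = 03:00 Pelath standard time (rolling into the next day, 13 June 2027).
Daylight saving runs 14 February – 8 October; the standard-time date in Pelath, 13 June 2027, is inside that window, so Pelath is at UTC+06:30.
21:30 UTC + 6h30m = 04:00 local (rolling into the next day, 13 June 2027).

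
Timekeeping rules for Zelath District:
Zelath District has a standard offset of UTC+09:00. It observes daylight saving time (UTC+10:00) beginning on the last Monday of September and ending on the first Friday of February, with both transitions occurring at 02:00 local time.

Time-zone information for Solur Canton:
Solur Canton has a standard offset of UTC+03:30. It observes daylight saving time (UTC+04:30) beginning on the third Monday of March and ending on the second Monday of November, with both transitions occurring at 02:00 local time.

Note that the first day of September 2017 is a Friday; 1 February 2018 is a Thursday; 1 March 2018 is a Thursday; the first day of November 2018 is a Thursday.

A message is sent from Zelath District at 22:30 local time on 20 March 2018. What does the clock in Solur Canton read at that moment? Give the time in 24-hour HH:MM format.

1 September 2017 is a Friday, so Mondays fall on 4, 11, 18, 25; the last is September 25.
1 February 2018 is a Thursday, so the first Friday is February 2.
Daylight saving runs 25 September 2017 – 2 February 2018; 20 March 2018 is outside that window, so Zelath District is on standard time at UTC+09:00.
22:30 Zelath District − 9h = 13:30 UTC.
1 March 2018 is a Thursday, so the first Monday is March 5 and the third is March 19.
1 November 2018 is a Thursday, so the first Monday is November 5 and the second is November 12.
At the standard offset (UTC+03:30), 13:30 UTC + 3h30m = 17:00 Solur Canton standard time.
Daylight saving runs 19 March – 12 November; the standard-time date in Solur Canton, 20 March 2018, is inside that window, so Solur Canton is at UTC+04:30.
13:30 UTC + 4h30m = 18:00 Solur Canton.

18:00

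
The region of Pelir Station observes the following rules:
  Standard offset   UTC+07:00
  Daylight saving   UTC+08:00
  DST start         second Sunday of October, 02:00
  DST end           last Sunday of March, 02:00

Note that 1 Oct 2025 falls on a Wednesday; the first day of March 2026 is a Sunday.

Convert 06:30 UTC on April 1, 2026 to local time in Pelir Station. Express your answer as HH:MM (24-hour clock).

1 October 2025 is a Wednesday, so the first Sunday is October 5 and the second is October 12.
1 March 2026 is a Sunday, so Sundays fall on 1, 8, 15, 22, 29; the last is March 29.
At the standard offset (UTC+07:00), 06:30 UTC + 7h = 13:30 Pelir Station standard time.
The standard-time date in Pelir Station, April 1, 2026, does not fall between 12 October 2025 and 29 March 2026, so daylight saving is not in effect and Pelir Station is at UTC+07:00.
06:30 UTC + 7h = 13:30 local.

13:30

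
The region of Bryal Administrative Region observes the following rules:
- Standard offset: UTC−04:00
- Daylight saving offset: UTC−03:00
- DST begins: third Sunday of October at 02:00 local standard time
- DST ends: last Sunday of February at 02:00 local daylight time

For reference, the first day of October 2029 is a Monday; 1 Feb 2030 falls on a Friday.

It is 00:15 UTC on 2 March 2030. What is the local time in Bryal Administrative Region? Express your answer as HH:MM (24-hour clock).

1 October 2029 is a Monday, so the first Sunday is October 7 and the third is October 21.
1 February 2030 is a Friday, so Sundays fall on 3, 10, 17, 24; the last is February 24.
At the standard offset (UTC−04:00), 00:15 UTC − 4h = 20:15 Bryal Administrative Region standard time (rolling into the previous day, 1 March 2030).
The standard-time date in Bryal Administrative Region, 1 March 2030, does not fall between 21 October 2029 and 24 February 2030, so daylight saving is not in effect and Bryal Administrative Region is at UTC−04:00.
00:15 UTC − 4h = 20:15 local (rolling into the previous day, 1 March 2030).

20:15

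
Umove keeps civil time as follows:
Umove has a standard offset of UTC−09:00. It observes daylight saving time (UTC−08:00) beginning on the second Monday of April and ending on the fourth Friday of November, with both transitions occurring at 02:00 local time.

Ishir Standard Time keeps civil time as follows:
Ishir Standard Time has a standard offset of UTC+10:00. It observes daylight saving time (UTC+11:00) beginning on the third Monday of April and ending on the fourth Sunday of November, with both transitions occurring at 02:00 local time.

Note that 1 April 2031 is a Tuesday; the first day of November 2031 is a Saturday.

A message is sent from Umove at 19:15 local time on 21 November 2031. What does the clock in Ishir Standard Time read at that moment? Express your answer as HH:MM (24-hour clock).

14:15

1 April 2031 is a Tuesday, so the first Monday is April 7 and the second is April 14.
1 November 2031 is a Saturday, so the first Friday is November 7 and the fourth is November 28.
Daylight saving runs 14 April – 28 November; 21 November 2031 is inside that window, so Umove is at UTC−08:00.
19:15 Umove + 8h = 03:15 UTC (rolling into the next day, 22 November 2031).
1 April 2031 is a Tuesday, so the first Monday is April 7 and the third is April 21.
1 November 2031 is a Saturday, so the first Sunday is November 2 and the fourth is November 23.
At the standard offset (UTC+10:00), 03:15 UTC + 10h = 13:15 Ishir Standard Time standard time.
The standard-time date in Ishir Standard Time, 22 November 2031, lies within the daylight-saving period (21 April – 23 November), so Ishir Standard Time is on daylight time, UTC+11:00.
03:15 UTC + 11h = 14:15 Ishir Standard Time.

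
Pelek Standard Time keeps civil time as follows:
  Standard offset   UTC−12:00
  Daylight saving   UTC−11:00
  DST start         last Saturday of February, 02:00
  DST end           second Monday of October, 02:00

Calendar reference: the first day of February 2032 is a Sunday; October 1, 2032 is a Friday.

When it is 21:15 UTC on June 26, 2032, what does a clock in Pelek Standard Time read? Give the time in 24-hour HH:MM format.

10:15

1 February 2032 is a Sunday, so Saturdays fall on 7, 14, 21, 28; the last is February 28.
1 October 2032 is a Friday, so the first Monday is October 4 and the second is October 11.
At the standard offset (UTC−12:00), 21:15 UTC − 12h = 09:15 Pelek Standard Time standard time.
The standard-time date in Pelek Standard Time, June 26, 2032, falls between 28 February and 11 October, so daylight saving is in effect and Pelek Standard Time is at UTC−11:00.
21:15 UTC − 11h = 10:15 local.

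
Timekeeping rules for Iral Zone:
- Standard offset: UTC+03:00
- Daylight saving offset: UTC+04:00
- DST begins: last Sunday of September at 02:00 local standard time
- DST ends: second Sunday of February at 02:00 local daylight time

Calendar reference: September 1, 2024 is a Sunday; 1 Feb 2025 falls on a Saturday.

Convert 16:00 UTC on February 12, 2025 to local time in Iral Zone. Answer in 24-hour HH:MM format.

1 September 2024 is a Sunday, so Sundays fall on 1, 8, 15, 22, 29; the last is September 29.
1 February 2025 is a Saturday, so the first Sunday is February 2 and the second is February 9.
At the standard offset (UTC+03:00), 16:00 UTC + 3h = 19:00 Iral Zone standard time.
The standard-time date in Iral Zone, February 12, 2025, is outside the daylight-saving period (29 September 2024 – 9 February 2025), so Iral Zone is on standard time, UTC+03:00.
16:00 UTC + 3h = 19:00 local.

19:00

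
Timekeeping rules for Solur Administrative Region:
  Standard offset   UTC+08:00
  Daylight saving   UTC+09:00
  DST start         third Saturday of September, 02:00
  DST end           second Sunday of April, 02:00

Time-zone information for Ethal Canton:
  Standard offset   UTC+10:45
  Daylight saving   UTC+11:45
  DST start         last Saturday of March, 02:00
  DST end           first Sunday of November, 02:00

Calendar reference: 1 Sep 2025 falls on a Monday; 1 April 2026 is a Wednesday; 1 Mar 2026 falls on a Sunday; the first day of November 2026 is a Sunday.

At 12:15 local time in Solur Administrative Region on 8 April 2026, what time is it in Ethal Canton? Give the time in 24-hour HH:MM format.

1 September 2025 is a Monday, so the first Saturday is September 6 and the third is September 20.
1 April 2026 is a Wednesday, so the first Sunday is April 5 and the second is April 12.
Daylight saving runs 20 September 2025 – 12 April 2026; 8 April 2026 is inside that window, so Solur Administrative Region is at UTC+09:00.
12:15 Solur Administrative Region − 9h = 03:15 UTC.
1 March 2026 is a Sunday, so Saturdays fall on 7, 14, 21, 28; the last is March 28.
1 November 2026 is a Sunday, so the first Sunday is November 1.
At the standard offset (UTC+10:45), 03:15 UTC + 10h45m = 14:00 Ethal Canton standard time.
The standard-time date in Ethal Canton, 8 April 2026, falls between 28 March and 1 November, so daylight saving is in effect and Ethal Canton is at UTC+11:45.
03:15 UTC + 11h45m = 15:00 Ethal Canton.

15:00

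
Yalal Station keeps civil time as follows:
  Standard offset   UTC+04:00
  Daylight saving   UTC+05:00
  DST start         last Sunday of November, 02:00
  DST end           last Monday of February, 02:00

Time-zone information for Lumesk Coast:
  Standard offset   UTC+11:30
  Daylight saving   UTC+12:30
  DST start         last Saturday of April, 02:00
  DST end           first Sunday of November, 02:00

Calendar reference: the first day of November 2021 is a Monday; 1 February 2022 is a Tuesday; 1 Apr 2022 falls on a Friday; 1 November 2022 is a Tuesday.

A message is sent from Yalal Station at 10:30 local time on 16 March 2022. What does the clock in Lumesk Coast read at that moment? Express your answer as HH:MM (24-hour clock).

18:00

1 November 2021 is a Monday, so Sundays fall on 7, 14, 21, 28; the last is November 28.
1 February 2022 is a Tuesday, so Mondays fall on 7, 14, 21, 28; the last is February 28.
16 March 2022 does not fall between 28 November 2021 and 28 February 2022, so daylight saving is not in effect and Yalal Station is at UTC+04:00.
10:30 Yalal Station − 4h = 06:30 UTC.
1 April 2022 is a Friday, so Saturdays fall on 2, 9, 16, 23, 30; the last is April 30.
1 November 2022 is a Tuesday, so the first Sunday is November 6.
At the standard offset (UTC+11:30), 06:30 UTC + 11h30m = 18:00 Lumesk Coast standard time.
Daylight saving runs 30 April – 6 November; the standard-time date in Lumesk Coast, 16 March 2022, is outside that window, so Lumesk Coast is on standard time at UTC+11:30.
06:30 UTC + 11h30m = 18:00 Lumesk Coast.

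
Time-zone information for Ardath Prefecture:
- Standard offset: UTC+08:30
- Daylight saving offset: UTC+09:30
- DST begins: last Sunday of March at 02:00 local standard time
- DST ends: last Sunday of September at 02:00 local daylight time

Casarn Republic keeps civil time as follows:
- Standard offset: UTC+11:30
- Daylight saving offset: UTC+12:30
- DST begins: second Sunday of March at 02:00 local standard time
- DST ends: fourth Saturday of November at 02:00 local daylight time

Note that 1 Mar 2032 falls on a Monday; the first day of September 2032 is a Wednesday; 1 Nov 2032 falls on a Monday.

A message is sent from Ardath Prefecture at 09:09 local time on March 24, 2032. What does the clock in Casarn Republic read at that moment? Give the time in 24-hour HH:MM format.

13:09

1 March 2032 is a Monday, so Sundays fall on 7, 14, 21, 28; the last is March 28.
1 September 2032 is a Wednesday, so Sundays fall on 5, 12, 19, 26; the last is September 26.
March 24, 2032 does not fall between 28 March and 26 September, so daylight saving is not in effect and Ardath Prefecture is at UTC+08:30.
09:09 Ardath Prefecture − 8h30m = 00:39 UTC.
1 March 2032 is a Monday, so the first Sunday is March 7 and the second is March 14.
1 November 2032 is a Monday, so the first Saturday is November 6 and the fourth is November 27.
At the standard offset (UTC+11:30), 00:39 UTC + 11h30m = 12:09 Casarn Republic standard time.
The standard-time date in Casarn Republic, March 24, 2032, falls between 14 March and 27 November, so daylight saving is in effect and Casarn Republic is at UTC+12:30.
00:39 UTC + 12h30m = 13:09 Casarn Republic.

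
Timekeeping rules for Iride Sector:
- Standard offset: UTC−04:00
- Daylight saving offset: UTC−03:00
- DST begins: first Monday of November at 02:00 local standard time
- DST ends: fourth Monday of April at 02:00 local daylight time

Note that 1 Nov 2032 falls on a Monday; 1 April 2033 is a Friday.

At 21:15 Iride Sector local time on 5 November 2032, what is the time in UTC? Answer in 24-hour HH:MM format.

00:15

1 November 2032 is a Monday, so the first Monday is November 1.
1 April 2033 is a Friday, so the first Monday is April 4 and the fourth is April 25.
5 November 2032 falls between 1 November 2032 and 25 April 2033, so daylight saving is in effect and Iride Sector is at UTC−03:00.
21:15 local + 3h = 00:15 UTC (rolling into the next day, 6 November 2032).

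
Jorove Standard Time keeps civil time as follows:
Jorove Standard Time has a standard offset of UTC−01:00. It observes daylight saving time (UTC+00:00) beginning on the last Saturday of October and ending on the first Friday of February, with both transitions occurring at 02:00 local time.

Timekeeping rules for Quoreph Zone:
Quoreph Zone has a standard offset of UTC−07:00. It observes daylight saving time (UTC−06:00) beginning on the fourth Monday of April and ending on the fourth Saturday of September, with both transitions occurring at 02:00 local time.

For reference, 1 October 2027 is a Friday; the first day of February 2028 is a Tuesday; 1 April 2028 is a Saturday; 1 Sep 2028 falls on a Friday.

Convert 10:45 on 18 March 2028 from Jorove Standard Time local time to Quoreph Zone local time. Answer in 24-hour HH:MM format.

04:45

1 October 2027 is a Friday, so Saturdays fall on 2, 9, 16, 23, 30; the last is October 30.
1 February 2028 is a Tuesday, so the first Friday is February 4.
Daylight saving runs 30 October 2027 – 4 February 2028; 18 March 2028 is outside that window, so Jorove Standard Time is on standard time at UTC−01:00.
10:45 Jorove Standard Time + 1h = 11:45 UTC.
1 April 2028 is a Saturday, so the first Monday is April 3 and the fourth is April 24.
1 September 2028 is a Friday, so the first Saturday is September 2 and the fourth is September 23.
At the standard offset (UTC−07:00), 11:45 UTC − 7h = 04:45 Quoreph Zone standard time.
Daylight saving runs 24 April – 23 September; the standard-time date in Quoreph Zone, 18 March 2028, is outside that window, so Quoreph Zone is on standard time at UTC−07:00.
11:45 UTC − 7h = 04:45 Quoreph Zone.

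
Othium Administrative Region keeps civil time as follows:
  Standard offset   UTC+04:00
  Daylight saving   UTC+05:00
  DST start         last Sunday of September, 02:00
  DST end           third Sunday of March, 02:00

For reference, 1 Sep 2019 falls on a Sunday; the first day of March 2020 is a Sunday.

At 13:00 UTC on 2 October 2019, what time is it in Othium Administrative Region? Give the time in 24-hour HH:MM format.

18:00

1 September 2019 is a Sunday, so Sundays fall on 1, 8, 15, 22, 29; the last is September 29.
1 March 2020 is a Sunday, so the first Sunday is March 1 and the third is March 15.
At the standard offset (UTC+04:00), 13:00 UTC + 4h = 17:00 Othium Administrative Region standard time.
The standard-time date in Othium Administrative Region, 2 October 2019, lies within the daylight-saving period (29 September 2019 – 15 March 2020), so Othium Administrative Region is on daylight time, UTC+05:00.
13:00 UTC + 5h = 18:00 local.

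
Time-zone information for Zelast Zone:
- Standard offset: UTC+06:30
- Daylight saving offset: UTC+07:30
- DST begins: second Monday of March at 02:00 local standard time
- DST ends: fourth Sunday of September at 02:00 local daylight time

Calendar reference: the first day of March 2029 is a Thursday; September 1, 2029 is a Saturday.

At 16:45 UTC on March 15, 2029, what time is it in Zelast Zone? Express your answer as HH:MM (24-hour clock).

00:15

1 March 2029 is a Thursday, so the first Monday is March 5 and the second is March 12.
1 September 2029 is a Saturday, so the first Sunday is September 2 and the fourth is September 23.
At the standard offset (UTC+06:30), 16:45 UTC + 6h30m = 23:15 Zelast Zone standard time.
The standard-time date in Zelast Zone, March 15, 2029, lies within the daylight-saving period (12 March – 23 September), so Zelast Zone is on daylight time, UTC+07:30.
16:45 UTC + 7h30m = 00:15 local (rolling into the next day, 16 March 2029).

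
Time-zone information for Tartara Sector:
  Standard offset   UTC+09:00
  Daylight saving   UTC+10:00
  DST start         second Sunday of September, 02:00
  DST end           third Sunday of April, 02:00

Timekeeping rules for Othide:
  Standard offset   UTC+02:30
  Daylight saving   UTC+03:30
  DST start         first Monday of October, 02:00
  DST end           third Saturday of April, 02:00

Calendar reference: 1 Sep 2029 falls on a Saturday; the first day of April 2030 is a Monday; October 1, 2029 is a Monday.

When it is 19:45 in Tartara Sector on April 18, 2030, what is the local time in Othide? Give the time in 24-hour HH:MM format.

13:15

1 September 2029 is a Saturday, so the first Sunday is September 2 and the second is September 9.
1 April 2030 is a Monday, so the first Sunday is April 7 and the third is April 21.
April 18, 2030 lies within the daylight-saving period (9 September 2029 – 21 April 2030), so Tartara Sector is on daylight time, UTC+10:00.
19:45 Tartara Sector − 10h = 09:45 UTC.
1 October 2029 is a Monday, so the first Monday is October 1.
1 April 2030 is a Monday, so the first Saturday is April 6 and the third is April 20.
At the standard offset (UTC+02:30), 09:45 UTC + 2h30m = 12:15 Othide standard time.
The standard-time date in Othide, April 18, 2030, lies within the daylight-saving period (1 October 2029 – 20 April 2030), so Othide is on daylight time, UTC+03:30.
09:45 UTC + 3h30m = 13:15 Othide.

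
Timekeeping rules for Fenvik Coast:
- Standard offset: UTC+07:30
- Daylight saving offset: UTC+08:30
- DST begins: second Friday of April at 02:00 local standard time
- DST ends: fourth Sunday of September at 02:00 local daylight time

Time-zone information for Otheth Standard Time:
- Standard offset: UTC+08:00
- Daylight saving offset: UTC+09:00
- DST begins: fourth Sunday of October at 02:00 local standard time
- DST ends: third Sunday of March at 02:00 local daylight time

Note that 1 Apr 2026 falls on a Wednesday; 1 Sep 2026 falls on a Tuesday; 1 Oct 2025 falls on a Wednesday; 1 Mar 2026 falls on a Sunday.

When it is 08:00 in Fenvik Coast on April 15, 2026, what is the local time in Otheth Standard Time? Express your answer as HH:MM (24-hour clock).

1 April 2026 is a Wednesday, so the first Friday is April 3 and the second is April 10.
1 September 2026 is a Tuesday, so the first Sunday is September 6 and the fourth is September 27.
Daylight saving runs 10 April – 27 September; April 15, 2026 is inside that window, so Fenvik Coast is at UTC+08:30.
08:00 Fenvik Coast − 8h30m = 23:30 UTC (rolling into the previous day, 14 April 2026).
1 October 2025 is a Wednesday, so the first Sunday is October 5 and the fourth is October 26.
1 March 2026 is a Sunday, so the first Sunday is March 1 and the third is March 15.
At the standard offset (UTC+08:00), 23:30 UTC + 8h = 07:30 Otheth Standard Time standard time (rolling into the next day, 15 April 2026).
Daylight saving runs 26 October 2025 – 15 March 2026; the standard-time date in Otheth Standard Time, April 15, 2026, is outside that window, so Otheth Standard Time is on standard time at UTC+08:00.
23:30 UTC + 8h = 07:30 Otheth Standard Time (rolling into the next day, 15 April 2026).

07:30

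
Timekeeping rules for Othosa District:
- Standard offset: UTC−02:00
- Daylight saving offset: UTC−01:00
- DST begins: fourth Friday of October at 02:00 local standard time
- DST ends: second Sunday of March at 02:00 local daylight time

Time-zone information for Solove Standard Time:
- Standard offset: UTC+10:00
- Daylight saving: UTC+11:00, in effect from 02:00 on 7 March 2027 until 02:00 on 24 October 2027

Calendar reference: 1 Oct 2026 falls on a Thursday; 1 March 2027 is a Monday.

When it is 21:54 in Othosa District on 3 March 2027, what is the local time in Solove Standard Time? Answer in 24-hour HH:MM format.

1 October 2026 is a Thursday, so the first Friday is October 2 and the fourth is October 23.
1 March 2027 is a Monday, so the first Sunday is March 7 and the second is March 14.
3 March 2027 lies within the daylight-saving period (23 October 2026 – 14 March 2027), so Othosa District is on daylight time, UTC−01:00.
21:54 Othosa District + 1h = 22:54 UTC.
At the standard offset (UTC+10:00), 22:54 UTC + 10h = 08:54 Solove Standard Time standard time (rolling into the next day, 4 March 2027).
Daylight saving runs 7 March – 24 October; the standard-time date in Solove Standard Time, 4 March 2027, is outside that window, so Solove Standard Time is on standard time at UTC+10:00.
22:54 UTC + 10h = 08:54 Solove Standard Time (rolling into the next day, 4 March 2027).

08:54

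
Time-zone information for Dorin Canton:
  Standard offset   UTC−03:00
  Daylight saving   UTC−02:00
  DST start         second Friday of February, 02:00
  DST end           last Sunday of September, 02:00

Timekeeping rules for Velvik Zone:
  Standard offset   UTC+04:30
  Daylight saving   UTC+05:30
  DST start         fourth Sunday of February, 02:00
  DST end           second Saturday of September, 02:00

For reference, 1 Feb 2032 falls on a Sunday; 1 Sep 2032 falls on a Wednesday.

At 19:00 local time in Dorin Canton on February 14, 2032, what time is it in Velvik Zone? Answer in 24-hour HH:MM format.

01:30

1 February 2032 is a Sunday, so the first Friday is February 6 and the second is February 13.
1 September 2032 is a Wednesday, so Sundays fall on 5, 12, 19, 26; the last is September 26.
Daylight saving runs 13 February – 26 September; February 14, 2032 is inside that window, so Dorin Canton is at UTC−02:00.
19:00 Dorin Canton + 2h = 21:00 UTC.
1 February 2032 is a Sunday, so the first Sunday is February 1 and the fourth is February 22.
1 September 2032 is a Wednesday, so the first Saturday is September 4 and the second is September 11.
At the standard offset (UTC+04:30), 21:00 UTC + 4h30m = 01:30 Velvik Zone standard time (rolling into the next day, 15 February 2032).
The standard-time date in Velvik Zone, February 15, 2032, does not fall between 22 February and 11 September, so daylight saving is not in effect and Velvik Zone is at UTC+04:30.
21:00 UTC + 4h30m = 01:30 Velvik Zone (rolling into the next day, 15 February 2032).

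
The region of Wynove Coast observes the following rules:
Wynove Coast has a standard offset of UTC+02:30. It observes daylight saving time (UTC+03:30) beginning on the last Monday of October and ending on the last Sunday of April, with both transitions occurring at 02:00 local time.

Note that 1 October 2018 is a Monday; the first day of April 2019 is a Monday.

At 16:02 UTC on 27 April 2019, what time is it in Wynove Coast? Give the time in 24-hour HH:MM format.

19:32

1 October 2018 is a Monday, so Mondays fall on 1, 8, 15, 22, 29; the last is October 29.
1 April 2019 is a Monday, so Sundays fall on 7, 14, 21, 28; the last is April 28.
At the standard offset (UTC+02:30), 16:02 UTC + 2h30m = 18:32 Wynove Coast standard time.
Daylight saving runs 29 October 2018 – 28 April 2019; the standard-time date in Wynove Coast, 27 April 2019, is inside that window, so Wynove Coast is at UTC+03:30.
16:02 UTC + 3h30m = 19:32 local.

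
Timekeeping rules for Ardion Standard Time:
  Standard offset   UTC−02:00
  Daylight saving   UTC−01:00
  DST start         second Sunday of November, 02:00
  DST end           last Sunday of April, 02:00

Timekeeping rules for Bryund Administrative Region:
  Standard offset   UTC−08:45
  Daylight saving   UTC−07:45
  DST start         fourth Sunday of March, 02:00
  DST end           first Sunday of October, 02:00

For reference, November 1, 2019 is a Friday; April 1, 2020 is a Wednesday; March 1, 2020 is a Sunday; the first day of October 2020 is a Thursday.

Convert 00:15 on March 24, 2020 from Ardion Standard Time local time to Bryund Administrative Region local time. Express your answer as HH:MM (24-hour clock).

1 November 2019 is a Friday, so the first Sunday is November 3 and the second is November 10.
1 April 2020 is a Wednesday, so Sundays fall on 5, 12, 19, 26; the last is April 26.
March 24, 2020 falls between 10 November 2019 and 26 April 2020, so daylight saving is in effect and Ardion Standard Time is at UTC−01:00.
00:15 Ardion Standard Time + 1h = 01:15 UTC.
1 March 2020 is a Sunday, so the first Sunday is March 1 and the fourth is March 22.
1 October 2020 is a Thursday, so the first Sunday is October 4.
At the standard offset (UTC−08:45), 01:15 UTC − 8h45m = 16:30 Bryund Administrative Region standard time (rolling into the previous day, 23 March 2020).
The standard-time date in Bryund Administrative Region, March 23, 2020, falls between 22 March and 4 October, so daylight saving is in effect and Bryund Administrative Region is at UTC−07:45.
01:15 UTC − 7h45m = 17:30 Bryund Administrative Region (rolling into the previous day, 23 March 2020).

17:30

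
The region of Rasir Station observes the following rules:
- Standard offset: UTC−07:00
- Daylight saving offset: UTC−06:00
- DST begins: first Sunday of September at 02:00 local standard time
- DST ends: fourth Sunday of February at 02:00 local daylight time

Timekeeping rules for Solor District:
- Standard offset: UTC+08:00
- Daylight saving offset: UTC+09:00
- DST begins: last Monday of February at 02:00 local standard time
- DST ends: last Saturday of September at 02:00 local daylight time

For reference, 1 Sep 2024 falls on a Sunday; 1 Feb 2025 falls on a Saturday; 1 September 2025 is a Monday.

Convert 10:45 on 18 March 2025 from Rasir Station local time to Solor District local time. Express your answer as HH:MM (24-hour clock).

1 September 2024 is a Sunday, so the first Sunday is September 1.
1 February 2025 is a Saturday, so the first Sunday is February 2 and the fourth is February 23.
18 March 2025 does not fall between 1 September 2024 and 23 February 2025, so daylight saving is not in effect and Rasir Station is at UTC−07:00.
10:45 Rasir Station + 7h = 17:45 UTC.
1 February 2025 is a Saturday, so Mondays fall on 3, 10, 17, 24; the last is February 24.
1 September 2025 is a Monday, so Saturdays fall on 6, 13, 20, 27; the last is September 27.
At the standard offset (UTC+08:00), 17:45 UTC + 8h = 01:45 Solor District standard time (rolling into the next day, 19 March 2025).
The standard-time date in Solor District, 19 March 2025, falls between 24 February and 27 September, so daylight saving is in effect and Solor District is at UTC+09:00.
17:45 UTC + 9h = 02:45 Solor District (rolling into the next day, 19 March 2025).

02:45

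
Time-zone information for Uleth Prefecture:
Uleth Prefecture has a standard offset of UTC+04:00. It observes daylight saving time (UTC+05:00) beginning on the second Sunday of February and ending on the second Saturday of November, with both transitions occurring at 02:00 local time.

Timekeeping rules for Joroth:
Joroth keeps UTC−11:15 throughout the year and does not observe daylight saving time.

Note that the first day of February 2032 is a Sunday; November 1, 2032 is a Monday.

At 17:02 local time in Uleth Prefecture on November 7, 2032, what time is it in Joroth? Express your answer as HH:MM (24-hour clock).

1 February 2032 is a Sunday, so the first Sunday is February 1 and the second is February 8.
1 November 2032 is a Monday, so the first Saturday is November 6 and the second is November 13.
Daylight saving runs 8 February – 13 November; November 7, 2032 is inside that window, so Uleth Prefecture is at UTC+05:00.
17:02 Uleth Prefecture − 5h = 12:02 UTC.
Joroth has no daylight saving, so its offset is UTC−11:15 year-round.
12:02 UTC − 11h15m = 00:47 Joroth.

00:47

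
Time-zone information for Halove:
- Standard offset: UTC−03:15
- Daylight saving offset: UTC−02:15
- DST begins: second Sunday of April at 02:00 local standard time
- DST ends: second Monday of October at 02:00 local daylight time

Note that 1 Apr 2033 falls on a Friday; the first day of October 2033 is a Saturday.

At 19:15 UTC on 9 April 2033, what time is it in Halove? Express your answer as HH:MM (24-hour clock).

16:00

1 April 2033 is a Friday, so the first Sunday is April 3 and the second is April 10.
1 October 2033 is a Saturday, so the first Monday is October 3 and the second is October 10.
At the standard offset (UTC−03:15), 19:15 UTC − 3h15m = 16:00 Halove standard time.
Daylight saving runs 10 April – 10 October; the standard-time date in Halove, 9 April 2033, is outside that window, so Halove is on standard time at UTC−03:15.
19:15 UTC − 3h15m = 16:00 local.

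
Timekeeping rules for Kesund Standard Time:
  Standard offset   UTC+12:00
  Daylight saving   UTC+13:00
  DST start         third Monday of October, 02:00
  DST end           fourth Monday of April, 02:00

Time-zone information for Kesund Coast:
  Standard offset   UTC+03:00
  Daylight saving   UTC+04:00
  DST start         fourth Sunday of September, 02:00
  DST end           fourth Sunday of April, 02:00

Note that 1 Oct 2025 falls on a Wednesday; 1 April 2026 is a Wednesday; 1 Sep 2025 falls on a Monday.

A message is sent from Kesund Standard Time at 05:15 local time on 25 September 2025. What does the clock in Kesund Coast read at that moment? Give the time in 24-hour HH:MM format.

20:15

1 October 2025 is a Wednesday, so the first Monday is October 6 and the third is October 20.
1 April 2026 is a Wednesday, so the first Monday is April 6 and the fourth is April 27.
Daylight saving runs 20 October 2025 – 27 April 2026; 25 September 2025 is outside that window, so Kesund Standard Time is on standard time at UTC+12:00.
05:15 Kesund Standard Time − 12h = 17:15 UTC (rolling into the previous day, 24 September 2025).
1 September 2025 is a Monday, so the first Sunday is September 7 and the fourth is September 28.
1 April 2026 is a Wednesday, so the first Sunday is April 5 and the fourth is April 26.
At the standard offset (UTC+03:00), 17:15 UTC + 3h = 20:15 Kesund Coast standard time.
The standard-time date in Kesund Coast, 24 September 2025, does not fall between 28 September 2025 and 26 April 2026, so daylight saving is not in effect and Kesund Coast is at UTC+03:00.
17:15 UTC + 3h = 20:15 Kesund Coast.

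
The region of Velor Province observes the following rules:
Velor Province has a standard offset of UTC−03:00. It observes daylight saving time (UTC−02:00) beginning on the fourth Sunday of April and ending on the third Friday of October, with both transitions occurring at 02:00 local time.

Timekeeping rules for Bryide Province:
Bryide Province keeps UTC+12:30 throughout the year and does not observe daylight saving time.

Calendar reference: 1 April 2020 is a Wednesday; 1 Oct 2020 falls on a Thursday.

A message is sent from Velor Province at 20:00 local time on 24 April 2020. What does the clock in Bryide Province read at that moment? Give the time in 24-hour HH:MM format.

1 April 2020 is a Wednesday, so the first Sunday is April 5 and the fourth is April 26.
1 October 2020 is a Thursday, so the first Friday is October 2 and the third is October 16.
24 April 2020 does not fall between 26 April and 16 October, so daylight saving is not in effect and Velor Province is at UTC−03:00.
20:00 Velor Province + 3h = 23:00 UTC.
Bryide Province has no daylight saving, so its offset is UTC+12:30 year-round.
23:00 UTC + 12h30m = 11:30 Bryide Province (rolling into the next day, 25 April 2020).

11:30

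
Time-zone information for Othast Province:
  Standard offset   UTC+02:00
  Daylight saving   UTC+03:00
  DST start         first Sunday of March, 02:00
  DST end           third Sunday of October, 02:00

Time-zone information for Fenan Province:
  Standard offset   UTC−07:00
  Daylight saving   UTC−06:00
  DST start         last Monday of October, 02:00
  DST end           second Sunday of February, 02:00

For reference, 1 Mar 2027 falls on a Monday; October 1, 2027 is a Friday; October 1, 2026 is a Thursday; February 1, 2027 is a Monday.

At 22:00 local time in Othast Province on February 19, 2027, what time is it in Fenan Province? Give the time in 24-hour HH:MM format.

13:00

1 March 2027 is a Monday, so the first Sunday is March 7.
1 October 2027 is a Friday, so the first Sunday is October 3 and the third is October 17.
February 19, 2027 is outside the daylight-saving period (7 March – 17 October), so Othast Province is on standard time, UTC+02:00.
22:00 Othast Province − 2h = 20:00 UTC.
1 October 2026 is a Thursday, so Mondays fall on 5, 12, 19, 26; the last is October 26.
1 February 2027 is a Monday, so the first Sunday is February 7 and the second is February 14.
At the standard offset (UTC−07:00), 20:00 UTC − 7h = 13:00 Fenan Province standard time.
The standard-time date in Fenan Province, February 19, 2027, is outside the daylight-saving period (26 October 2026 – 14 February 2027), so Fenan Province is on standard time, UTC−07:00.
20:00 UTC − 7h = 13:00 Fenan Province.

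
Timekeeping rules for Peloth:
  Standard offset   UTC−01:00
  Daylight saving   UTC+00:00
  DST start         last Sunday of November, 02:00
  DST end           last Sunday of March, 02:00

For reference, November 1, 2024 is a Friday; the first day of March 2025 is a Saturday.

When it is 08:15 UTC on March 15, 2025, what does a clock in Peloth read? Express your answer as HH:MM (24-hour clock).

08:15

1 November 2024 is a Friday, so Sundays fall on 3, 10, 17, 24; the last is November 24.
1 March 2025 is a Saturday, so Sundays fall on 2, 9, 16, 23, 30; the last is March 30.
At the standard offset (UTC−01:00), 08:15 UTC − 1h = 07:15 Peloth standard time.
The standard-time date in Peloth, March 15, 2025, falls between 24 November 2024 and 30 March 2025, so daylight saving is in effect and Peloth is at UTC+00:00.
08:15 UTC + 0h = 08:15 local.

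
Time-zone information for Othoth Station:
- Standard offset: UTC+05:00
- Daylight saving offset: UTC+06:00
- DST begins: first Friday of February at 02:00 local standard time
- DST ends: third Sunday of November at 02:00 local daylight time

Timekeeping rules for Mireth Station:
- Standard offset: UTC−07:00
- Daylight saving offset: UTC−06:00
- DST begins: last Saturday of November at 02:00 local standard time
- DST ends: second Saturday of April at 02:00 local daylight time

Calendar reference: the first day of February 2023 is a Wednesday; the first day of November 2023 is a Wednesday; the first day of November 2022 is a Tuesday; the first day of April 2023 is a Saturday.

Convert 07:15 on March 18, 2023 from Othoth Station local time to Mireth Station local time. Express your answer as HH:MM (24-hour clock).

1 February 2023 is a Wednesday, so the first Friday is February 3.
1 November 2023 is a Wednesday, so the first Sunday is November 5 and the third is November 19.
March 18, 2023 falls between 3 February and 19 November, so daylight saving is in effect and Othoth Station is at UTC+06:00.
07:15 Othoth Station − 6h = 01:15 UTC.
1 November 2022 is a Tuesday, so Saturdays fall on 5, 12, 19, 26; the last is November 26.
1 April 2023 is a Saturday, so the first Saturday is April 1 and the second is April 8.
At the standard offset (UTC−07:00), 01:15 UTC − 7h = 18:15 Mireth Station standard time (rolling into the previous day, 17 March 2023).
The standard-time date in Mireth Station, March 17, 2023, falls between 26 November 2022 and 8 April 2023, so daylight saving is in effect and Mireth Station is at UTC−06:00.
01:15 UTC − 6h = 19:15 Mireth Station (rolling into the previous day, 17 March 2023).

19:15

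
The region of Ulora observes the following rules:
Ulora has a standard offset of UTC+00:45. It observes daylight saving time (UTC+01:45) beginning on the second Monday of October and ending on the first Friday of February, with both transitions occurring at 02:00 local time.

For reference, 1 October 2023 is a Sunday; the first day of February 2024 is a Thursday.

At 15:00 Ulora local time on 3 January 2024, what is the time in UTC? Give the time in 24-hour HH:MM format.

1 October 2023 is a Sunday, so the first Monday is October 2 and the second is October 9.
1 February 2024 is a Thursday, so the first Friday is February 2.
3 January 2024 falls between 9 October 2023 and 2 February 2024, so daylight saving is in effect and Ulora is at UTC+01:45.
15:00 local − 1h45m = 13:15 UTC.

13:15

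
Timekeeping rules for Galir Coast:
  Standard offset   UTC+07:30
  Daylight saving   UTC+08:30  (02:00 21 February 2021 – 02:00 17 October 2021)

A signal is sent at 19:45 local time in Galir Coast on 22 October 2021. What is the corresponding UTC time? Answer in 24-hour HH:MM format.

22 October 2021 does not fall between 21 February and 17 October, so daylight saving is not in effect and Galir Coast is at UTC+07:30.
19:45 local − 7h30m = 12:15 UTC.

12:15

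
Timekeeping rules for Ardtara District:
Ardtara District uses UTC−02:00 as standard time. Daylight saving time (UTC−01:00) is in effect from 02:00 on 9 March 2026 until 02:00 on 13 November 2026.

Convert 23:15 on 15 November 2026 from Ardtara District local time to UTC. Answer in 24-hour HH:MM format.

01:15

15 November 2026 does not fall between 9 March and 13 November, so daylight saving is not in effect and Ardtara District is at UTC−02:00.
23:15 local + 2h = 01:15 UTC (rolling into the next day, 16 November 2026).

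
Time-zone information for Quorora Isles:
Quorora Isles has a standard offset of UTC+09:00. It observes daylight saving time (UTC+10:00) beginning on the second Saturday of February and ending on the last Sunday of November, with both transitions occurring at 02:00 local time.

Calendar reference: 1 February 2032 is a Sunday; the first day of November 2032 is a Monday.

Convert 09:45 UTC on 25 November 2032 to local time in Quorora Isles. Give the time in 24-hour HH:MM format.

19:45

1 February 2032 is a Sunday, so the first Saturday is February 7 and the second is February 14.
1 November 2032 is a Monday, so Sundays fall on 7, 14, 21, 28; the last is November 28.
At the standard offset (UTC+09:00), 09:45 UTC + 9h = 18:45 Quorora Isles standard time.
The standard-time date in Quorora Isles, 25 November 2032, lies within the daylight-saving period (14 February – 28 November), so Quorora Isles is on daylight time, UTC+10:00.
09:45 UTC + 10h = 19:45 local.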